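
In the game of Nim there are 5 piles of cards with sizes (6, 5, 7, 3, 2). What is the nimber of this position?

5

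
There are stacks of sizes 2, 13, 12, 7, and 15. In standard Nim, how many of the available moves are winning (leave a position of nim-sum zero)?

3

Compute the nim-sum pairwise:
2 ⊕ 13 = 15
15 ⊕ 12 = 3
3 ⊕ 7 = 4
4 ⊕ 15 = 11
The overall nim-sum is X = 11. A stack of size p has a winning move iff p XOR X < p (reduce it to p XOR X).
  2: 2 XOR 11 = 9 ≥ 2 — no move.
  13: 13 XOR 11 = 6 < 13 — winning move (to 6).
  12: 12 XOR 11 = 7 < 12 — winning move (to 7).
  7: 7 XOR 11 = 12 ≥ 7 — no move.
  15: 15 XOR 11 = 4 < 15 — winning move (to 4).
That gives 3 winning moves.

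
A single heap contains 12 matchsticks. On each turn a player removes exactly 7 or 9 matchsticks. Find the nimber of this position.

1

Compute g(0), g(1), … for moves {7, 9}:
g(0) = mex{} = 0
g(1) = mex{} = 0
g(2) = mex{} = 0
g(3) = mex{} = 0
g(4) = mex{} = 0
g(5) = mex{} = 0
g(6) = mex{} = 0
g(7) = mex{0} = 1
g(8) = mex{0} = 1
g(9) = mex{0} = 1
g(10) = mex{0} = 1
g(11) = mex{0} = 1
g(12) = mex{0} = 1
So g(12) = 1.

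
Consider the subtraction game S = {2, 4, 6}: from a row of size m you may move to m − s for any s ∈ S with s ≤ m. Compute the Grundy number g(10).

1

Compute g(0), g(1), … for moves {2, 4, 6}:
k:     0  1  2  3  4  5  6  7  8  9 10
g(k):  0  0  1  1  2  2  3  3  0  0  1
So g(10) = 1.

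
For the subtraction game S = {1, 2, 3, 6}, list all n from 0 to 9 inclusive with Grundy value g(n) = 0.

0, 4, 8

Compute g(0), g(1), … for moves {1, 2, 3, 6}:
g(0) = mex{} = 0
g(1) = mex{0} = 1
g(2) = mex{0,1} = 2
g(3) = mex{0,1,2} = 3
g(4) = mex{1,2,3} = 0
g(5) = mex{0,2,3} = 1
g(6) = mex{0,1,3} = 2
g(7) = mex{0,1,2} = 3
g(8) = mex{1,2,3} = 0
g(9) = mex{0,2,3} = 1
The P-positions (g = 0) in 0..9 are 0, 4, 8.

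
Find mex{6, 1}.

0 is not in the set, so the mex is 0.

0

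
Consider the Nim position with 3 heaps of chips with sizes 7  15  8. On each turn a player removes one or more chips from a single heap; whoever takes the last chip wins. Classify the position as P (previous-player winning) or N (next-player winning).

P-position

Compute the nim-sum pairwise:
7 ⊕ 15 = 8
8 ⊕ 8 = 0
The nim-sum is 0, so this is a P-position: the player to move is in a losing position under optimal play.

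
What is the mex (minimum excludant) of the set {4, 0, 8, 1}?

2

The values 0, 1 are all present; 2 is the first non-negative integer missing from the set.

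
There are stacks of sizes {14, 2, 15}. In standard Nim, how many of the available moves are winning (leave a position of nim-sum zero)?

Compute the nim-sum pairwise:
14 ^ 2 = 12
12 ^ 15 = 3
The overall nim-sum is X = 3. A stack of size p has a winning move iff p XOR X < p (reduce it to p XOR X).
  14: 14 XOR 3 = 13 < 14 — winning move (to 13).
  2: 2 XOR 3 = 1 < 2 — winning move (to 1).
  15: 15 XOR 3 = 12 < 15 — winning move (to 12).
That gives 3 winning moves.

3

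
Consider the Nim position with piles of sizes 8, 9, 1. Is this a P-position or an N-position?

P-position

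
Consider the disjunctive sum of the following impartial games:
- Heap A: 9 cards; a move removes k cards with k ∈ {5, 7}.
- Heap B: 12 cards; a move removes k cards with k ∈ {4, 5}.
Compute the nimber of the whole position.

Build the Grundy sequence for heap A with g(k) = mex{g(k−s) : s ∈ {5, 7}, s ≤ k}:
k:     0  1  2  3  4  5  6  7  8  9
g(k):  0  0  0  0  0  1  1  1  1  1
So g(9) = 1.
Build the Grundy sequence for heap B with g(k) = mex{g(k−s) : s ∈ {4, 5}, s ≤ k}:
k:     0  1  2  3  4  5  6  7  8  9 10 11 12
g(k):  0  0  0  0  1  1  1  1  2  0  0  0  0
So g(12) = 0.
The value of a disjunctive sum is the nim-sum of the parts.
Combined value = 1 ⊕ 0 = 1.

1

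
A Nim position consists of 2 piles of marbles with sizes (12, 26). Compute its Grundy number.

Compute the nim-sum pairwise:
12 ⊕ 26 = 22

22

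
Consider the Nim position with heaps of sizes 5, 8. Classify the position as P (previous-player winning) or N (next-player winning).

N-position

In binary:
  0101  (5)
  1000  (8)
  ----
  1101  (13)
The nim-sum is 13 ≠ 0, so this is an N-position: the player to move can win.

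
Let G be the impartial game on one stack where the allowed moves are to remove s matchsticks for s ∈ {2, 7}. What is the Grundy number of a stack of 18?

Compute g(0), g(1), … for moves {2, 7}:
k:     0  1  2  3  4  5  6  7  8  9 10 11 12 13 14 15 16 17 18
g(k):  0  0  1  1  0  0  1  1  2  0  0  1  1  0  0  1  1  2  0
So g(18) = 0.

0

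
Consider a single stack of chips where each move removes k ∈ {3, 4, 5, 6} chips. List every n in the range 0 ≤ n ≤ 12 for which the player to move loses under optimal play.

0, 1, 2, 9, 10, 11

Compute g(0), g(1), … for moves {3, 4, 5, 6}:
k:     0  1  2  3  4  5  6  7  8  9 10 11 12
g(k):  0  0  0  1  1  1  2  2  2  0  0  0  1
The P-positions (g = 0) in 0..12 are 0, 1, 2, 9, 10, 11.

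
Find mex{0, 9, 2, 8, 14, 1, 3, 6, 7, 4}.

5

The values 0, 1, 2, 3, 4 are all present; 5 is the first non-negative integer missing from the set.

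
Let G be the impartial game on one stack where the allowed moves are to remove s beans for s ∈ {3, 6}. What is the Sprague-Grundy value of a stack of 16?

2

Grundy values for subtraction set {3, 6}:
k:     0  1  2  3  4  5  6  7  8  9 10 11 12 13 14 15 16
g(k):  0  0  0  1  1  1  2  2  2  0  0  0  1  1  1  2  2
So g(16) = 2.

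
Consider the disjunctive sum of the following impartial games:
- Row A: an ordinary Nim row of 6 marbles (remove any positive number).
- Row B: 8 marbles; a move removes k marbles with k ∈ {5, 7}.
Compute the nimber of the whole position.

7

Row A is a plain Nim row of size 6, so its Grundy value is 6.
Grundy values for row B (subtraction set {5, 7}):
k:     0  1  2  3  4  5  6  7  8
g(k):  0  0  0  0  0  1  1  1  1
So g(8) = 1.
The value of a disjunctive sum is the nim-sum of the parts.
Combined value = 6 ⊕ 1 = 7.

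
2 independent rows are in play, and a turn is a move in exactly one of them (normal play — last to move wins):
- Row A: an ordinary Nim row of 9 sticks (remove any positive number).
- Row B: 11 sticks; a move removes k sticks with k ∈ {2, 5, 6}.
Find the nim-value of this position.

9

Row A is a plain Nim row of size 9, so its Grundy value is 9.
For row B, compute g(0), g(1), … with moves {2, 5, 6}:
k:     0  1  2  3  4  5  6  7  8  9 10 11
g(k):  0  0  1  1  0  2  1  3  0  2  1  0
So g(11) = 0.
By the Sprague-Grundy theorem, the Grundy value of a sum of independent games is the XOR of the component values.
Combined value = 9 ⊕ 0 = 9.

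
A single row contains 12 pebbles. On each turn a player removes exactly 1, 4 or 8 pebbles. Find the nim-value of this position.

0

Build the Grundy sequence with g(k) = mex{g(k−s) : s ∈ {1, 4, 8}, s ≤ k}:
g(0) = mex{} = 0
g(1) = mex{0} = 1
g(2) = mex{1} = 0
g(3) = mex{0} = 1
g(4) = mex{0,1} = 2
g(5) = mex{1,2} = 0
g(6) = mex{0} = 1
g(7) = mex{1} = 0
g(8) = mex{0,2} = 1
g(9) = mex{0,1} = 2
g(10) = mex{0,1,2} = 3
g(11) = mex{0,1,3} = 2
g(12) = mex{1,2} = 0
So g(12) = 0.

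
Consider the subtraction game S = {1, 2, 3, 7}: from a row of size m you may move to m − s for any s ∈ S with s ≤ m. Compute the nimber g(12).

0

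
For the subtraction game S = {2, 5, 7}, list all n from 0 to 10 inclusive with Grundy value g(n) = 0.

Compute g(0), g(1), … for moves {2, 5, 7}:
k:     0  1  2  3  4  5  6  7  8  9 10
g(k):  0  0  1  1  0  2  1  3  2  2  0
The P-positions (g = 0) in 0..10 are 0, 1, 4, 10.

0, 1, 4, 10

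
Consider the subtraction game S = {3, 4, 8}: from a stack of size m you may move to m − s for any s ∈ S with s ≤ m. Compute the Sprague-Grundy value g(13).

0

Build the Grundy sequence with g(k) = mex{g(k−s) : s ∈ {3, 4, 8}, s ≤ k}:
k:     0  1  2  3  4  5  6  7  8  9 10 11 12 13
g(k):  0  0  0  1  1  1  2  0  2  3  1  3  0  0
So g(13) = 0.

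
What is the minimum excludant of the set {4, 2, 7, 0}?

0 is in the set but 1 is not, so the mex is 1.

1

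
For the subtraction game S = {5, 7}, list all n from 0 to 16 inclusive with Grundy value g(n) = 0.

Grundy values for subtraction set {5, 7}:
k:     0  1  2  3  4  5  6  7  8  9 10 11 12 13 14 15 16
g(k):  0  0  0  0  0  1  1  1  1  1  2  2  0  0  0  0  0
The P-positions (g = 0) in 0..16 are 0, 1, 2, 3, 4, 12, 13, 14, 15, 16.

0, 1, 2, 3, 4, 12, 13, 14, 15, 16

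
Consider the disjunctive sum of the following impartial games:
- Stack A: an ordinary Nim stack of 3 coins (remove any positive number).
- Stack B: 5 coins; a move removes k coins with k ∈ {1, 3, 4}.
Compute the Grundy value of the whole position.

Stack A is a plain Nim stack of size 3, so its Grundy value is 3.
Build the Grundy sequence for stack B with g(k) = mex{g(k−s) : s ∈ {1, 3, 4}, s ≤ k}:
k:     0  1  2  3  4  5
g(k):  0  1  0  1  2  3
So g(5) = 3.
By the Sprague-Grundy theorem, the Grundy value of a sum of independent games is the XOR of the component values.
Combined value = 3 XOR 3 = 0.

0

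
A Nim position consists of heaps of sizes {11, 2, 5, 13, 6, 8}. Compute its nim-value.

15

Nim-sum: 11 ^ 2 ^ 5 ^ 13 ^ 6 ^ 8 = 15.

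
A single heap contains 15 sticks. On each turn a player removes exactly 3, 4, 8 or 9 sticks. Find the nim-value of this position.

Compute g(0), g(1), … for moves {3, 4, 8, 9}:
k:     0  1  2  3  4  5  6  7  8  9 10 11 12 13 14 15
g(k):  0  0  0  1  1  1  2  0  2  3  1  3  0  0  0  1
So g(15) = 1.

1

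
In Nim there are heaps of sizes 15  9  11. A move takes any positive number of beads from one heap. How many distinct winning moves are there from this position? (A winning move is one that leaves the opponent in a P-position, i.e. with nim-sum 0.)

Nim-sum: 15 ⊕ 9 ⊕ 11 = 13.
The overall nim-sum is X = 13. A heap of size p has a winning move iff p XOR X < p (reduce it to p XOR X).
  15: 15 XOR 13 = 2 < 15 — winning move (to 2).
  9: 9 XOR 13 = 4 < 9 — winning move (to 4).
  11: 11 XOR 13 = 6 < 11 — winning move (to 6).
That gives 3 winning moves.

3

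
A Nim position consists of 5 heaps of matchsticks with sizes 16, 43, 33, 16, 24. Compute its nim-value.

18

Compute the nim-sum pairwise:
16 ^ 43 = 59
59 ^ 33 = 26
26 ^ 16 = 10
10 ^ 24 = 18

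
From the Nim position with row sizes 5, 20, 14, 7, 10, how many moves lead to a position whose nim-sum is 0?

1

Write each in binary and XOR column by column:
  00101  (5)
  10100  (20)
  01110  (14)
  00111  (7)
  01010  (10)
  -----
  10010  (18)
The overall nim-sum is X = 18. A row of size p has a winning move iff p XOR X < p (reduce it to p XOR X).
  5: 5 XOR 18 = 23 ≥ 5 — no move.
  20: 20 XOR 18 = 6 < 20 — winning move (to 6).
  14: 14 XOR 18 = 28 ≥ 14 — no move.
  7: 7 XOR 18 = 21 ≥ 7 — no move.
  10: 10 XOR 18 = 24 ≥ 10 — no move.
That gives 1 winning move.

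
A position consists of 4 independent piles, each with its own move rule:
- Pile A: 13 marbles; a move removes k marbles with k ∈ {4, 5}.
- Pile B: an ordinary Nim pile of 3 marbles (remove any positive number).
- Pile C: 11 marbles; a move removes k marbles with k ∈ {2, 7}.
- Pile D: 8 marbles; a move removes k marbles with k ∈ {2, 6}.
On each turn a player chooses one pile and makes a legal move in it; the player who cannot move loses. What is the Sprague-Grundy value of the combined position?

Build the Grundy sequence for pile A with g(k) = mex{g(k−s) : s ∈ {4, 5}, s ≤ k}:
k:     0  1  2  3  4  5  6  7  8  9 10 11 12 13
g(k):  0  0  0  0  1  1  1  1  2  0  0  0  0  1
So g(13) = 1.
Pile B is a plain Nim pile of size 3, so its Grundy value is 3.
For pile C, compute g(0), g(1), … with moves {2, 7}:
g(0) = mex{} = 0
g(1) = mex{} = 0
g(2) = mex{0} = 1
g(3) = mex{0} = 1
g(4) = mex{1} = 0
g(5) = mex{1} = 0
g(6) = mex{0} = 1
g(7) = mex{0} = 1
g(8) = mex{0,1} = 2
g(9) = mex{1} = 0
g(10) = mex{1,2} = 0
g(11) = mex{0} = 1
So g(11) = 1.
For pile D, compute g(0), g(1), … with moves {2, 6}:
k:     0  1  2  3  4  5  6  7  8
g(k):  0  0  1  1  0  0  1  1  0
So g(8) = 0.
The value of a disjunctive sum is the nim-sum of the parts.
Combined value = 1 XOR 3 XOR 1 XOR 0 = 3.

3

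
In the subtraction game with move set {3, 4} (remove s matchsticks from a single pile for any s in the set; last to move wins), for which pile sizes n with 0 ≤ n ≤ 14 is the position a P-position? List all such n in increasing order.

0, 1, 2, 7, 8, 9, 14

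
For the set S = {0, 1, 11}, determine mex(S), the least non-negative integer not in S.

The values 0, 1 are all present; 2 is the first non-negative integer missing from the set.

2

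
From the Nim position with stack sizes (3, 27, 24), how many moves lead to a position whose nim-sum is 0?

0

Bitwise XOR of the heap sizes:
  00011  (3)
  11011  (27)
  11000  (24)
  -----
  00000  (0)
The nim-sum is already 0, so every move leaves a nonzero nim-sum — there are no winning moves.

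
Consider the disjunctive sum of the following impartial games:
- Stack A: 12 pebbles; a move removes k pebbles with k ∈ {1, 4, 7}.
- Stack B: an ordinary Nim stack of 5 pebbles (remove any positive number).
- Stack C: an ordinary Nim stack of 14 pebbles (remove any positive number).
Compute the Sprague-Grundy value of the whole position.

9

For stack A, compute g(0), g(1), … with moves {1, 4, 7}:
k:     0  1  2  3  4  5  6  7  8  9 10 11 12
g(k):  0  1  0  1  2  0  1  2  0  1  0  1  2
So g(12) = 2.
Stack B is a plain Nim stack of size 5, so its Grundy value is 5.
Stack C is a plain Nim stack of size 14, so its Grundy value is 14.
The value of a disjunctive sum is the nim-sum of the parts.
Combined value = 2 XOR 5 XOR 14 = 9.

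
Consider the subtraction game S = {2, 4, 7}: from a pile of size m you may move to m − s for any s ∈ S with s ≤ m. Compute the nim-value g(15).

Compute g(0), g(1), … for moves {2, 4, 7}:
k:     0  1  2  3  4  5  6  7  8  9 10 11 12 13 14 15
g(k):  0  0  1  1  2  2  0  3  1  0  2  1  0  2  1  0
So g(15) = 0.

0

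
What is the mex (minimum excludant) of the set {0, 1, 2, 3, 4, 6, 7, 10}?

5

The values 0, 1, 2, 3, 4 are all present; 5 is the first non-negative integer missing from the set.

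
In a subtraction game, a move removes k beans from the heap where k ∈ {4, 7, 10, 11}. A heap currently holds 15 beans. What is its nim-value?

Grundy values for subtraction set {4, 7, 10, 11}:
k:     0  1  2  3  4  5  6  7  8  9 10 11 12 13 14 15
g(k):  0  0  0  0  1  1  1  1  2  2  2  2  3  3  3  0
So g(15) = 0.

0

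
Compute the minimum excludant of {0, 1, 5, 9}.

The values 0, 1 are all present; 2 is the first non-negative integer missing from the set.

2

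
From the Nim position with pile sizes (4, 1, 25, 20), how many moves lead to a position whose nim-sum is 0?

1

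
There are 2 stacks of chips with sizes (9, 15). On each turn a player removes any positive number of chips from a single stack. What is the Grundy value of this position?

6

Compute the nim-sum pairwise:
9 ^ 15 = 6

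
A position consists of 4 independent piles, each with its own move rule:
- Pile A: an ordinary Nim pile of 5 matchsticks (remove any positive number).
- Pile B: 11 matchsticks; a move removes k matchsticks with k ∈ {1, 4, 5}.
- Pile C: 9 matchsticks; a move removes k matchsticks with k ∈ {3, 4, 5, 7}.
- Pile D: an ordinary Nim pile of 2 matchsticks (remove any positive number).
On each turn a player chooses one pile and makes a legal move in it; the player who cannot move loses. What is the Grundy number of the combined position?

5

Pile A is a plain Nim pile of size 5, so its Grundy value is 5.
For pile B, compute g(0), g(1), … with moves {1, 4, 5}:
k:     0  1  2  3  4  5  6  7  8  9 10 11
g(k):  0  1  0  1  2  3  2  3  0  1  0  1
So g(11) = 1.
Grundy values for pile C (subtraction set {3, 4, 5, 7}):
k:     0  1  2  3  4  5  6  7  8  9
g(k):  0  0  0  1  1  1  2  2  2  3
So g(9) = 3.
Pile D is a plain Nim pile of size 2, so its Grundy value is 2.
By the Sprague-Grundy theorem, the Grundy value of a sum of independent games is the XOR of the component values.
Combined value = 5 ⊕ 1 ⊕ 3 ⊕ 2 = 5.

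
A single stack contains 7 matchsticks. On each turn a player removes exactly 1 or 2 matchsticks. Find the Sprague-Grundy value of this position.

Compute g(0), g(1), … for moves {1, 2}:
k:     0  1  2  3  4  5  6  7
g(k):  0  1  2  0  1  2  0  1
So g(7) = 1.

1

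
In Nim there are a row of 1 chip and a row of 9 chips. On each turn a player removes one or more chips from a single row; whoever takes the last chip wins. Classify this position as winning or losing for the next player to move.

Bitwise XOR of the heap sizes:
  0001  (1)
  1001  (9)
  ----
  1000  (8)
The nim-sum is 8 ≠ 0, so this is an N-position: the player to move can win.

Winning position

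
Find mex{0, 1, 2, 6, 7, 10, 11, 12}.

3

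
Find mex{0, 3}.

1

0 is in the set but 1 is not, so the mex is 1.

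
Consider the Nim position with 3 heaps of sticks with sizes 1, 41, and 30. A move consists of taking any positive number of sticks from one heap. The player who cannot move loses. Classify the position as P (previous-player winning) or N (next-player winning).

N-position

Write each in binary and XOR column by column:
  000001  (1)
  101001  (41)
  011110  (30)
  ------
  110110  (54)
The nim-sum is 54 ≠ 0, so this is an N-position: the player to move can win.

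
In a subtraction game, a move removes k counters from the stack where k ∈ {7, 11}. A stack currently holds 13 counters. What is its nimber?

1

Grundy values for subtraction set {7, 11}:
g(0) = mex{} = 0
g(1) = mex{} = 0
g(2) = mex{} = 0
g(3) = mex{} = 0
g(4) = mex{} = 0
g(5) = mex{} = 0
g(6) = mex{} = 0
g(7) = mex{0} = 1
g(8) = mex{0} = 1
g(9) = mex{0} = 1
g(10) = mex{0} = 1
g(11) = mex{0} = 1
g(12) = mex{0} = 1
g(13) = mex{0} = 1
So g(13) = 1.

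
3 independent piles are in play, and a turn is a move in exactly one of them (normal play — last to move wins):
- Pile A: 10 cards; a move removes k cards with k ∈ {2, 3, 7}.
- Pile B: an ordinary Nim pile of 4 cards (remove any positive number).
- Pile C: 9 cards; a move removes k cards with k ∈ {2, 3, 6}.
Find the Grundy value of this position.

4

For pile A, compute g(0), g(1), … with moves {2, 3, 7}:
g(0) = mex{} = 0
g(1) = mex{} = 0
g(2) = mex{0} = 1
g(3) = mex{0} = 1
g(4) = mex{0,1} = 2
g(5) = mex{1} = 0
g(6) = mex{1,2} = 0
g(7) = mex{0,2} = 1
g(8) = mex{0} = 1
g(9) = mex{0,1} = 2
g(10) = mex{1} = 0
So g(10) = 0.
Pile B is a plain Nim pile of size 4, so its Grundy value is 4.
Build the Grundy sequence for pile C with g(k) = mex{g(k−s) : s ∈ {2, 3, 6}, s ≤ k}:
g(0) = mex{} = 0
g(1) = mex{} = 0
g(2) = mex{0} = 1
g(3) = mex{0} = 1
g(4) = mex{0,1} = 2
g(5) = mex{1} = 0
g(6) = mex{0,1,2} = 3
g(7) = mex{0,2} = 1
g(8) = mex{0,1,3} = 2
g(9) = mex{1,3} = 0
So g(9) = 0.
By the Sprague-Grundy theorem, the Grundy value of a sum of independent games is the XOR of the component values.
Combined value = 0 XOR 4 XOR 0 = 4.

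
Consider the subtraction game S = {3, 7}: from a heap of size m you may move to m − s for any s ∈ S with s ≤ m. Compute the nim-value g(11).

Build the Grundy sequence with g(k) = mex{g(k−s) : s ∈ {3, 7}, s ≤ k}:
g(0) = mex{} = 0
g(1) = mex{} = 0
g(2) = mex{} = 0
g(3) = mex{0} = 1
g(4) = mex{0} = 1
g(5) = mex{0} = 1
g(6) = mex{1} = 0
g(7) = mex{0,1} = 2
g(8) = mex{0,1} = 2
g(9) = mex{0} = 1
g(10) = mex{1,2} = 0
g(11) = mex{1,2} = 0
So g(11) = 0.

0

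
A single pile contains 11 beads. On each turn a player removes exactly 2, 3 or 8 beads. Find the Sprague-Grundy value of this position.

0

Grundy values for subtraction set {2, 3, 8}:
g(0) = mex{} = 0
g(1) = mex{} = 0
g(2) = mex{0} = 1
g(3) = mex{0} = 1
g(4) = mex{0,1} = 2
g(5) = mex{1} = 0
g(6) = mex{1,2} = 0
g(7) = mex{0,2} = 1
g(8) = mex{0} = 1
g(9) = mex{0,1} = 2
g(10) = mex{1} = 0
g(11) = mex{1,2} = 0
So g(11) = 0.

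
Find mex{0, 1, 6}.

The values 0, 1 are all present; 2 is the first non-negative integer missing from the set.

2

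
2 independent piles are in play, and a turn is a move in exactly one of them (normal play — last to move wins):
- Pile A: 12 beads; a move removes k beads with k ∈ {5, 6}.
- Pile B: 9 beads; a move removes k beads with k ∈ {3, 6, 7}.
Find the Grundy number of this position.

Grundy values for pile A (subtraction set {5, 6}):
k:     0  1  2  3  4  5  6  7  8  9 10 11 12
g(k):  0  0  0  0  0  1  1  1  1  1  2  0  0
So g(12) = 0.
For pile B, compute g(0), g(1), … with moves {3, 6, 7}:
k:     0  1  2  3  4  5  6  7  8  9
g(k):  0  0  0  1  1  1  2  2  2  3
So g(9) = 3.
By the Sprague-Grundy theorem, the Grundy value of a sum of independent games is the XOR of the component values.
Combined value = 0 XOR 3 = 3.

3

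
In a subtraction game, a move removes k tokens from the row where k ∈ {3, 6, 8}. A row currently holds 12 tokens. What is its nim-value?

0

Build the Grundy sequence with g(k) = mex{g(k−s) : s ∈ {3, 6, 8}, s ≤ k}:
g(0) = mex{} = 0
g(1) = mex{} = 0
g(2) = mex{} = 0
g(3) = mex{0} = 1
g(4) = mex{0} = 1
g(5) = mex{0} = 1
g(6) = mex{0,1} = 2
g(7) = mex{0,1} = 2
g(8) = mex{0,1} = 2
g(9) = mex{0,1,2} = 3
g(10) = mex{0,1,2} = 3
g(11) = mex{1,2} = 0
g(12) = mex{1,2,3} = 0
So g(12) = 0.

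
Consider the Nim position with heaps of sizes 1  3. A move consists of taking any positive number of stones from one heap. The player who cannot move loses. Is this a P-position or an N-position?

Nim-sum: 1 ⊕ 3 = 2.
The nim-sum is 2 ≠ 0, so this is an N-position: the player to move can win.

N-position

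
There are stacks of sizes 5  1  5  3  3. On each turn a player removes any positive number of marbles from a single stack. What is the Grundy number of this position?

In binary:
  101  (5)
  001  (1)
  101  (5)
  011  (3)
  011  (3)
  ---
  001  (1)

1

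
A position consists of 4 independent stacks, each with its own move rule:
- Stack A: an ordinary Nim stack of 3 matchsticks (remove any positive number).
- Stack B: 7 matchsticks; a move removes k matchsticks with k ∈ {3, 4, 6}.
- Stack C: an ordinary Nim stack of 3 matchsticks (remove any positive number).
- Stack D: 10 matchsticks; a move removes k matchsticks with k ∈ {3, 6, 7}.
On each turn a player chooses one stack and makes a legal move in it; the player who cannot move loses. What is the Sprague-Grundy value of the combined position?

2

Stack A is a plain Nim stack of size 3, so its Grundy value is 3.
Grundy values for stack B (subtraction set {3, 4, 6}):
k:     0  1  2  3  4  5  6  7
g(k):  0  0  0  1  1  1  2  2
So g(7) = 2.
Stack C is a plain Nim stack of size 3, so its Grundy value is 3.
Grundy values for stack D (subtraction set {3, 6, 7}):
k:     0  1  2  3  4  5  6  7  8  9 10
g(k):  0  0  0  1  1  1  2  2  2  3  0
So g(10) = 0.
The value of a disjunctive sum is the nim-sum of the parts.
Combined value = 3 XOR 2 XOR 3 XOR 0 = 2.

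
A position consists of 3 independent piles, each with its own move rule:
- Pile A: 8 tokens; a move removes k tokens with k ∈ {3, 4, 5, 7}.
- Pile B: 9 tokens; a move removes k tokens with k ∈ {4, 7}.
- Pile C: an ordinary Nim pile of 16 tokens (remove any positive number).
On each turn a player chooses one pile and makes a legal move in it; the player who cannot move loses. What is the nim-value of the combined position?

Build the Grundy sequence for pile A with g(k) = mex{g(k−s) : s ∈ {3, 4, 5, 7}, s ≤ k}:
g(0) = mex{} = 0
g(1) = mex{} = 0
g(2) = mex{} = 0
g(3) = mex{0} = 1
g(4) = mex{0} = 1
g(5) = mex{0} = 1
g(6) = mex{0,1} = 2
g(7) = mex{0,1} = 2
g(8) = mex{0,1} = 2
So g(8) = 2.
Grundy values for pile B (subtraction set {4, 7}):
g(0) = mex{} = 0
g(1) = mex{} = 0
g(2) = mex{} = 0
g(3) = mex{} = 0
g(4) = mex{0} = 1
g(5) = mex{0} = 1
g(6) = mex{0} = 1
g(7) = mex{0} = 1
g(8) = mex{0,1} = 2
g(9) = mex{0,1} = 2
So g(9) = 2.
Pile C is a plain Nim pile of size 16, so its Grundy value is 16.
By the Sprague-Grundy theorem, the Grundy value of a sum of independent games is the XOR of the component values.
Combined value = 2 XOR 2 XOR 16 = 16.

16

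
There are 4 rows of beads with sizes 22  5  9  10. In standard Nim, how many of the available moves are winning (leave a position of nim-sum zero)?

Bitwise XOR of the heap sizes:
  10110  (22)
  00101  (5)
  01001  (9)
  01010  (10)
  -----
  10000  (16)
The overall nim-sum is X = 16. A row of size p has a winning move iff p XOR X < p (reduce it to p XOR X).
  22: 22 XOR 16 = 6 < 22 — winning move (to 6).
  5: 5 XOR 16 = 21 ≥ 5 — no move.
  9: 9 XOR 16 = 25 ≥ 9 — no move.
  10: 10 XOR 16 = 26 ≥ 10 — no move.
That gives 1 winning move.

1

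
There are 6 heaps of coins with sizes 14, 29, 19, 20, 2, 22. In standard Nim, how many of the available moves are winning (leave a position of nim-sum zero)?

0

Bitwise XOR of the heap sizes:
  01110  (14)
  11101  (29)
  10011  (19)
  10100  (20)
  00010  (2)
  10110  (22)
  -----
  00000  (0)
The nim-sum is already 0, so every move leaves a nonzero nim-sum — there are no winning moves.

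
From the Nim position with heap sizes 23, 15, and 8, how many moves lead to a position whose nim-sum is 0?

1

Write each in binary and XOR column by column:
  10111  (23)
  01111  (15)
  01000  (8)
  -----
  10000  (16)
The overall nim-sum is X = 16. A heap of size p has a winning move iff p XOR X < p (reduce it to p XOR X).
  23: 23 XOR 16 = 7 < 23 — winning move (to 7).
  15: 15 XOR 16 = 31 ≥ 15 — no move.
  8: 8 XOR 16 = 24 ≥ 8 — no move.
That gives 1 winning move.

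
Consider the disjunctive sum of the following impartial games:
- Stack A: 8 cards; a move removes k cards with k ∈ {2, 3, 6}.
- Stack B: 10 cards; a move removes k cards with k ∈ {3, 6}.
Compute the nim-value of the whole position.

2

Grundy values for stack A (subtraction set {2, 3, 6}):
k:     0  1  2  3  4  5  6  7  8
g(k):  0  0  1  1  2  0  3  1  2
So g(8) = 2.
Build the Grundy sequence for stack B with g(k) = mex{g(k−s) : s ∈ {3, 6}, s ≤ k}:
k:     0  1  2  3  4  5  6  7  8  9 10
g(k):  0  0  0  1  1  1  2  2  2  0  0
So g(10) = 0.
The value of a disjunctive sum is the nim-sum of the parts.
Combined value = 2 XOR 0 = 2.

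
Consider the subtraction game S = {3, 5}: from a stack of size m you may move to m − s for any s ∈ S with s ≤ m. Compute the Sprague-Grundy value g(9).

0

Compute g(0), g(1), … for moves {3, 5}:
k:     0  1  2  3  4  5  6  7  8  9
g(k):  0  0  0  1  1  1  2  2  0  0
So g(9) = 0.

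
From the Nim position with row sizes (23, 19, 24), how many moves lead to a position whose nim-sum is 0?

3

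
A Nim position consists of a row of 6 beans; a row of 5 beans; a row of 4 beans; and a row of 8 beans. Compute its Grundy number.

In binary:
  0110  (6)
  0101  (5)
  0100  (4)
  1000  (8)
  ----
  1111  (15)

15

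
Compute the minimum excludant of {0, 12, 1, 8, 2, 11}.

3

The values 0, 1, 2 are all present; 3 is the first non-negative integer missing from the set.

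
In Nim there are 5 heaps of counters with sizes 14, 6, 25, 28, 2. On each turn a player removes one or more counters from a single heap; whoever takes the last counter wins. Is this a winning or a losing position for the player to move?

Winning position

In binary:
  01110  (14)
  00110  (6)
  11001  (25)
  11100  (28)
  00010  (2)
  -----
  01111  (15)
The nim-sum is 15 ≠ 0, so this is an N-position: the player to move can win.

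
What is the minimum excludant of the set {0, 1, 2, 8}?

3

The values 0, 1, 2 are all present; 3 is the first non-negative integer missing from the set.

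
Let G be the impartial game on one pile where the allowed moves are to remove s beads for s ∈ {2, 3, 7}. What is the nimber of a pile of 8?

1

Build the Grundy sequence with g(k) = mex{g(k−s) : s ∈ {2, 3, 7}, s ≤ k}:
k:     0  1  2  3  4  5  6  7  8
g(k):  0  0  1  1  2  0  0  1  1
So g(8) = 1.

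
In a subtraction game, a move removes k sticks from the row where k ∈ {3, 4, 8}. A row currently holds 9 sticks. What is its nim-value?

Build the Grundy sequence with g(k) = mex{g(k−s) : s ∈ {3, 4, 8}, s ≤ k}:
k:     0  1  2  3  4  5  6  7  8  9
g(k):  0  0  0  1  1  1  2  0  2  3
So g(9) = 3.

3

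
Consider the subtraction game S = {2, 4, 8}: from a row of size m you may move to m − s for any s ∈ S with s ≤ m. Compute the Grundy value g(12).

0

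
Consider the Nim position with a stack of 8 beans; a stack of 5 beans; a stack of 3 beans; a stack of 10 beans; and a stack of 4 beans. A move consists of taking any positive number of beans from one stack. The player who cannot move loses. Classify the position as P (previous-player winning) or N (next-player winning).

P-position

Compute the nim-sum pairwise:
8 ⊕ 5 = 13
13 ⊕ 3 = 14
14 ⊕ 10 = 4
4 ⊕ 4 = 0
The nim-sum is 0, so this is a P-position: the player to move is in a losing position under optimal play.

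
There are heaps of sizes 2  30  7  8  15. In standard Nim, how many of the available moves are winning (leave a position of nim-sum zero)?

Compute the nim-sum pairwise:
2 XOR 30 = 28
28 XOR 7 = 27
27 XOR 8 = 19
19 XOR 15 = 28
The overall nim-sum is X = 28. A heap of size p has a winning move iff p XOR X < p (reduce it to p XOR X).
  2: 2 XOR 28 = 30 ≥ 2 — no move.
  30: 30 XOR 28 = 2 < 30 — winning move (to 2).
  7: 7 XOR 28 = 27 ≥ 7 — no move.
  8: 8 XOR 28 = 20 ≥ 8 — no move.
  15: 15 XOR 28 = 19 ≥ 15 — no move.
That gives 1 winning move.

1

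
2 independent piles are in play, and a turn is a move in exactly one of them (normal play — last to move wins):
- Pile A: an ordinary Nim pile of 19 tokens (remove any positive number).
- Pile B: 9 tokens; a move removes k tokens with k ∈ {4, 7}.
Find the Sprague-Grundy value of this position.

Pile A is a plain Nim pile of size 19, so its Grundy value is 19.
Build the Grundy sequence for pile B with g(k) = mex{g(k−s) : s ∈ {4, 7}, s ≤ k}:
k:     0  1  2  3  4  5  6  7  8  9
g(k):  0  0  0  0  1  1  1  1  2  2
So g(9) = 2.
By the Sprague-Grundy theorem, the Grundy value of a sum of independent games is the XOR of the component values.
Combined value = 19 XOR 2 = 17.

17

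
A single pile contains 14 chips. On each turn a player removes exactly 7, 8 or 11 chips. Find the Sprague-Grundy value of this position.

2

Grundy values for subtraction set {7, 8, 11}:
k:     0  1  2  3  4  5  6  7  8  9 10 11 12 13 14
g(k):  0  0  0  0  0  0  0  1  1  1  1  1  1  1  2
So g(14) = 2.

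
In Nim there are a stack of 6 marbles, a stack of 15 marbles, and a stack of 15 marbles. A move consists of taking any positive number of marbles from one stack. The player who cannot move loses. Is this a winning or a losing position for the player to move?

Winning position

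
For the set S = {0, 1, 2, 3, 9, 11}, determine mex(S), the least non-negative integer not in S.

The values 0, 1, 2, 3 are all present; 4 is the first non-negative integer missing from the set.

4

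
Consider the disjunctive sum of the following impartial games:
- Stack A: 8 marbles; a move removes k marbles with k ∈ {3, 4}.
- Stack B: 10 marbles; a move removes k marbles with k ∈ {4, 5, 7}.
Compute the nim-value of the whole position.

2

For stack A, compute g(0), g(1), … with moves {3, 4}:
g(0) = mex{} = 0
g(1) = mex{} = 0
g(2) = mex{} = 0
g(3) = mex{0} = 1
g(4) = mex{0} = 1
g(5) = mex{0} = 1
g(6) = mex{0,1} = 2
g(7) = mex{1} = 0
g(8) = mex{1} = 0
So g(8) = 0.
Build the Grundy sequence for stack B with g(k) = mex{g(k−s) : s ∈ {4, 5, 7}, s ≤ k}:
k:     0  1  2  3  4  5  6  7  8  9 10
g(k):  0  0  0  0  1  1  1  1  2  2  2
So g(10) = 2.
By the Sprague-Grundy theorem, the Grundy value of a sum of independent games is the XOR of the component values.
Combined value = 0 XOR 2 = 2.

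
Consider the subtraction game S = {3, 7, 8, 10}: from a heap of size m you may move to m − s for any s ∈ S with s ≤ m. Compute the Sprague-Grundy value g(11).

3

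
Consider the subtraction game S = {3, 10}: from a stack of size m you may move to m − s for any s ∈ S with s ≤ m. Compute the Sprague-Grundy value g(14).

Build the Grundy sequence with g(k) = mex{g(k−s) : s ∈ {3, 10}, s ≤ k}:
k:     0  1  2  3  4  5  6  7  8  9 10 11 12 13 14
g(k):  0  0  0  1  1  1  0  0  0  1  1  1  2  0  0
So g(14) = 0.

0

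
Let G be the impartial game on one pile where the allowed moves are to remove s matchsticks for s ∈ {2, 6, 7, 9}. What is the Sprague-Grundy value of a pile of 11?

Build the Grundy sequence with g(k) = mex{g(k−s) : s ∈ {2, 6, 7, 9}, s ≤ k}:
k:     0  1  2  3  4  5  6  7  8  9 10 11
g(k):  0  0  1  1  0  0  1  1  2  2  3  3
So g(11) = 3.

3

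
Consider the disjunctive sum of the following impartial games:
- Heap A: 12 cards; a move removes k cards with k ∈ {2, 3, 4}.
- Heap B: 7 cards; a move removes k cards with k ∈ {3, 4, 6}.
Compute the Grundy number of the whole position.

2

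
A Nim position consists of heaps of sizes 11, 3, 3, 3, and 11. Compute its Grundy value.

Compute the nim-sum pairwise:
11 ⊕ 3 = 8
8 ⊕ 3 = 11
11 ⊕ 3 = 8
8 ⊕ 11 = 3

3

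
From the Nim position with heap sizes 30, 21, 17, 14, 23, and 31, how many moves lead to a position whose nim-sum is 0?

Nim-sum: 30 ^ 21 ^ 17 ^ 14 ^ 23 ^ 31 = 28.
The overall nim-sum is X = 28. A heap of size p has a winning move iff p XOR X < p (reduce it to p XOR X).
  30: 30 XOR 28 = 2 < 30 — winning move (to 2).
  21: 21 XOR 28 = 9 < 21 — winning move (to 9).
  17: 17 XOR 28 = 13 < 17 — winning move (to 13).
  14: 14 XOR 28 = 18 ≥ 14 — no move.
  23: 23 XOR 28 = 11 < 23 — winning move (to 11).
  31: 31 XOR 28 = 3 < 31 — winning move (to 3).
That gives 5 winning moves.

5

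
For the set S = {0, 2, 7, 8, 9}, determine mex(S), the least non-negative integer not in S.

1

0 is in the set but 1 is not, so the mex is 1.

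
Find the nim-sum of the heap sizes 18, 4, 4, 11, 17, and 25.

Compute the nim-sum pairwise:
18 ^ 4 = 22
22 ^ 4 = 18
18 ^ 11 = 25
25 ^ 17 = 8
8 ^ 25 = 17

17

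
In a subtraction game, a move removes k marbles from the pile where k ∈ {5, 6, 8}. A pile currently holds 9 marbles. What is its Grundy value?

1

Compute g(0), g(1), … for moves {5, 6, 8}:
k:     0  1  2  3  4  5  6  7  8  9
g(k):  0  0  0  0  0  1  1  1  1  1
So g(9) = 1.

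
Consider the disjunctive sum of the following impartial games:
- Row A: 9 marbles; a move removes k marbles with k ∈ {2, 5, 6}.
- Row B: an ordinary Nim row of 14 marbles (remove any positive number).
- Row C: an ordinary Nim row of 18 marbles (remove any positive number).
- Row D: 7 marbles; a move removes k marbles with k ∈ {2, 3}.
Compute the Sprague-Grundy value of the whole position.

31

For row A, compute g(0), g(1), … with moves {2, 5, 6}:
k:     0  1  2  3  4  5  6  7  8  9
g(k):  0  0  1  1  0  2  1  3  0  2
So g(9) = 2.
Row B is a plain Nim row of size 14, so its Grundy value is 14.
Row C is a plain Nim row of size 18, so its Grundy value is 18.
Grundy values for row D (subtraction set {2, 3}):
g(0) = mex{} = 0
g(1) = mex{} = 0
g(2) = mex{0} = 1
g(3) = mex{0} = 1
g(4) = mex{0,1} = 2
g(5) = mex{1} = 0
g(6) = mex{1,2} = 0
g(7) = mex{0,2} = 1
So g(7) = 1.
By the Sprague-Grundy theorem, the Grundy value of a sum of independent games is the XOR of the component values.
Combined value = 2 ⊕ 14 ⊕ 18 ⊕ 1 = 31.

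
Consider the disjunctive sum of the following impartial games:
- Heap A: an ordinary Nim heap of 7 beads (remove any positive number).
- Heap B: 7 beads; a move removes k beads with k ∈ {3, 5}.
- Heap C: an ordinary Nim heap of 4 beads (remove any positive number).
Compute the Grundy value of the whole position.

1

Heap A is a plain Nim heap of size 7, so its Grundy value is 7.
Build the Grundy sequence for heap B with g(k) = mex{g(k−s) : s ∈ {3, 5}, s ≤ k}:
k:     0  1  2  3  4  5  6  7
g(k):  0  0  0  1  1  1  2  2
So g(7) = 2.
Heap C is a plain Nim heap of size 4, so its Grundy value is 4.
By the Sprague-Grundy theorem, the Grundy value of a sum of independent games is the XOR of the component values.
Combined value = 7 XOR 2 XOR 4 = 1.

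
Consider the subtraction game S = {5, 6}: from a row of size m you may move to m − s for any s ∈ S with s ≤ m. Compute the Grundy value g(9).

Grundy values for subtraction set {5, 6}:
g(0) = mex{} = 0
g(1) = mex{} = 0
g(2) = mex{} = 0
g(3) = mex{} = 0
g(4) = mex{} = 0
g(5) = mex{0} = 1
g(6) = mex{0} = 1
g(7) = mex{0} = 1
g(8) = mex{0} = 1
g(9) = mex{0} = 1
So g(9) = 1.

1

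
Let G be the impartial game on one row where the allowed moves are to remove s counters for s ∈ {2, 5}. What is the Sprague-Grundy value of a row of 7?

0

Build the Grundy sequence with g(k) = mex{g(k−s) : s ∈ {2, 5}, s ≤ k}:
k:     0  1  2  3  4  5  6  7
g(k):  0  0  1  1  0  2  1  0
So g(7) = 0.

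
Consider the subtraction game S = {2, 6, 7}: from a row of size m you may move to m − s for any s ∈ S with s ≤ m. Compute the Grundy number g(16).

Compute g(0), g(1), … for moves {2, 6, 7}:
k:     0  1  2  3  4  5  6  7  8  9 10 11 12 13 14 15 16
g(k):  0  0  1  1  0  0  1  1  2  0  3  1  2  0  0  1  1
So g(16) = 1.

1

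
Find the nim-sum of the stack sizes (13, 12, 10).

Compute the nim-sum pairwise:
13 XOR 12 = 1
1 XOR 10 = 11

11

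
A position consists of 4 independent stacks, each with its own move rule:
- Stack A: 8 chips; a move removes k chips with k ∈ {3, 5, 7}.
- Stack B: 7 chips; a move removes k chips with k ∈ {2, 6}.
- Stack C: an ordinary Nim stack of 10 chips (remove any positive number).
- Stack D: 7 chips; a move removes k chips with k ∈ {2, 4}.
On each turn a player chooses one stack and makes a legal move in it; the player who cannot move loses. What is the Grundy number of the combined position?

9

For stack A, compute g(0), g(1), … with moves {3, 5, 7}:
g(0) = mex{} = 0
g(1) = mex{} = 0
g(2) = mex{} = 0
g(3) = mex{0} = 1
g(4) = mex{0} = 1
g(5) = mex{0} = 1
g(6) = mex{0,1} = 2
g(7) = mex{0,1} = 2
g(8) = mex{0,1} = 2
So g(8) = 2.
For stack B, compute g(0), g(1), … with moves {2, 6}:
k:     0  1  2  3  4  5  6  7
g(k):  0  0  1  1  0  0  1  1
So g(7) = 1.
Stack C is a plain Nim stack of size 10, so its Grundy value is 10.
Grundy values for stack D (subtraction set {2, 4}):
g(0) = mex{} = 0
g(1) = mex{} = 0
g(2) = mex{0} = 1
g(3) = mex{0} = 1
g(4) = mex{0,1} = 2
g(5) = mex{0,1} = 2
g(6) = mex{1,2} = 0
g(7) = mex{1,2} = 0
So g(7) = 0.
By the Sprague-Grundy theorem, the Grundy value of a sum of independent games is the XOR of the component values.
Combined value = 2 XOR 1 XOR 10 XOR 0 = 9.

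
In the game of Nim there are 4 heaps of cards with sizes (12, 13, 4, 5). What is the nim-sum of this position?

0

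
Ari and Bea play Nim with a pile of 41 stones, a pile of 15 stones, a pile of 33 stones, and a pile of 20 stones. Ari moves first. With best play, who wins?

Write each in binary and XOR column by column:
  101001  (41)
  001111  (15)
  100001  (33)
  010100  (20)
  ------
  010011  (19)
The nim-sum is 19 ≠ 0, so this is an N-position: the player to move can win; Ari has a winning move.

Ari wins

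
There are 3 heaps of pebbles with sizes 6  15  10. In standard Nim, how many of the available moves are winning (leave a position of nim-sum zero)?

In binary:
  0110  (6)
  1111  (15)
  1010  (10)
  ----
  0011  (3)
The overall nim-sum is X = 3. A heap of size p has a winning move iff p XOR X < p (reduce it to p XOR X).
  6: 6 XOR 3 = 5 < 6 — winning move (to 5).
  15: 15 XOR 3 = 12 < 15 — winning move (to 12).
  10: 10 XOR 3 = 9 < 10 — winning move (to 9).
That gives 3 winning moves.

3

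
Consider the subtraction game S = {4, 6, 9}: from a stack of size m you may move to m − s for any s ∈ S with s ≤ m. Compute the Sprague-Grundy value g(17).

Compute g(0), g(1), … for moves {4, 6, 9}:
k:     0  1  2  3  4  5  6  7  8  9 10 11 12 13 14 15 16 17
g(k):  0  0  0  0  1  1  1  1  2  2  2  2  3  0  0  0  0  1
So g(17) = 1.

1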